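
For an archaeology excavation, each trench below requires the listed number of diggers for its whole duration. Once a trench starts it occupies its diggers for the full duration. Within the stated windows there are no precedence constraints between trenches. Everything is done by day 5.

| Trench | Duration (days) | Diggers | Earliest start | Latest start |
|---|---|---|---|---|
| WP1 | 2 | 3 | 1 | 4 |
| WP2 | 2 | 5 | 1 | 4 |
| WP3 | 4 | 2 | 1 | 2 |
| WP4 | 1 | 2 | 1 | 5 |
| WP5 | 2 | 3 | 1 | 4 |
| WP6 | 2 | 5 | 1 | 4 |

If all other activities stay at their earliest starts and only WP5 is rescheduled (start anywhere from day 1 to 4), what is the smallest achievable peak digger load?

WP5@1: d1:20  d2:18  d3:2  d4:2  d5:0 → peak 20
WP5@2: d1:17  d2:18  d3:5  d4:2  d5:0 → peak 18
WP5@3: d1:17  d2:15  d3:5  d4:5  d5:0 → peak 17
WP5@4: d1:17  d2:15  d3:2  d4:5  d5:3 → peak 17
Best is WP5@3, peak 17.

17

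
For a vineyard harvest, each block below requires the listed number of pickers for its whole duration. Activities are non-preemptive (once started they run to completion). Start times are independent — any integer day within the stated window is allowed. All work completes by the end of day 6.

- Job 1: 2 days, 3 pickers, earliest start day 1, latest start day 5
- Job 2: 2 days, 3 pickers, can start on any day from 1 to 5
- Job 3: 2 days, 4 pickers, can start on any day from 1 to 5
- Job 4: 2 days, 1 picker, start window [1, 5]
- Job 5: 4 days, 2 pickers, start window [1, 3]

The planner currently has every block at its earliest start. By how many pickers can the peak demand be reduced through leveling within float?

Early-start peak: d1:13  d2:13  d3:2  d4:2  d5:0  d6:0 ⇒ 13.
Leveled (Job 1@1, Job 2@3, Job 3@5, Job 4@5, Job 5@1): d1:5  d2:5  d3:5  d4:5  d5:5  d6:5 ⇒ 5.
Reduction 13 − 5 = 8.

8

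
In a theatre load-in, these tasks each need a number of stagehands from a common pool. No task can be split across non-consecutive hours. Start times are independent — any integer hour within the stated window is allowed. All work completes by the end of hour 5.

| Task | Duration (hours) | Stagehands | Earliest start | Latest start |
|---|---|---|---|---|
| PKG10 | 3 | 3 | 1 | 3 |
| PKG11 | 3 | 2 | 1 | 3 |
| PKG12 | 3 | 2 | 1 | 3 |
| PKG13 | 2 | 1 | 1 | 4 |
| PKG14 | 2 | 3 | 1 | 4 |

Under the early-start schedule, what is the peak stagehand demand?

11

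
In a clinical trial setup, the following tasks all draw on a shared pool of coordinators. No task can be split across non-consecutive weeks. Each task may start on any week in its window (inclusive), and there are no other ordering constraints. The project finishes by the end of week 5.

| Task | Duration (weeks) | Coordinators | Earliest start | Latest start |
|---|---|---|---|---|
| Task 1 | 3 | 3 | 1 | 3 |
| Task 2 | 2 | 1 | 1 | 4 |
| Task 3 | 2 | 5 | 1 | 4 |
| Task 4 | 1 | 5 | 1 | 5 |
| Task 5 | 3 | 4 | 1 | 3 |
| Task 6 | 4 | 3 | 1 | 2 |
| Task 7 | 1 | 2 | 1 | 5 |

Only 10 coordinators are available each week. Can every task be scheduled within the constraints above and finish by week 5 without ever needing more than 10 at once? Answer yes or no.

Total coordinator-weeks = 52; over 5 weeks the average is 52/5 > 10, so some week must exceed 10.

no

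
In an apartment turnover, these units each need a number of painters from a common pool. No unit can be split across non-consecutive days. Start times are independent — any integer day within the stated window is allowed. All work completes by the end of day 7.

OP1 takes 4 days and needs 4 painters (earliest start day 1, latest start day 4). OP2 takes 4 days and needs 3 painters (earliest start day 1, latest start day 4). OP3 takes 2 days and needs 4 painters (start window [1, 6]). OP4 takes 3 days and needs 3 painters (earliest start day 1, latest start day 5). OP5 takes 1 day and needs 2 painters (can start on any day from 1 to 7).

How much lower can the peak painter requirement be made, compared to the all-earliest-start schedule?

9

Early-start peak: d1:16  d2:14  d3:10  d4:7  d5:0  d6:0  d7:0 ⇒ 16.
Leveled (OP1@1, OP2@1, OP3@5, OP4@5, OP5@7): d1:7  d2:7  d3:7  d4:7  d5:7  d6:7  d7:5 ⇒ 7.
Reduction 16 − 7 = 9.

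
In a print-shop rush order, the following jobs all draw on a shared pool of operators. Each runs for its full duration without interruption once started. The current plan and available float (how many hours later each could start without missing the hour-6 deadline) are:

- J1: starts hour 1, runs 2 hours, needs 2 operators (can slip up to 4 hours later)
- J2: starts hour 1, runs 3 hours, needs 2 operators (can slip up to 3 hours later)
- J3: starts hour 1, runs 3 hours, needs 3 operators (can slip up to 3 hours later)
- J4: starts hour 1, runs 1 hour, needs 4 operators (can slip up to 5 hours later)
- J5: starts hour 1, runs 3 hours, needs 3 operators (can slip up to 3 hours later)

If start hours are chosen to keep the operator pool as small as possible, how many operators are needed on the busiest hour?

6

Early-start (J1@1, J2@1, J3@1, J4@1, J5@1) gives peak 14: h1:14  h2:10  h3:8  h4:0  h5:0  h6:0.
Shift J3→4, J4→3, J5→4.
Schedule J1@1, J2@1, J3@4, J4@3, J5@4: h1:4  h2:4  h3:6  h4:6  h5:6  h6:6 — peak 6.
Total operator-hours = 32 over 6 hours ⇒ peak ≥ ⌈32/6⌉ = 6, so 6 is optimal.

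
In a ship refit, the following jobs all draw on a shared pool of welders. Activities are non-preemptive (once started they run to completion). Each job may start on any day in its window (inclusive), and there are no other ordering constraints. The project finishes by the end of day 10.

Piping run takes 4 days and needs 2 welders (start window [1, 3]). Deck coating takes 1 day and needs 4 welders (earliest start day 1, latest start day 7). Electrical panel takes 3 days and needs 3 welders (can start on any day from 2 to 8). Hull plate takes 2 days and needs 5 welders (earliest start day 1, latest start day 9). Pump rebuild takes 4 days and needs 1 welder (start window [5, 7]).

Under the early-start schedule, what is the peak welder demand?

11

Early-start schedule: Piping run@1, Deck coating@1, Electrical panel@2, Hull plate@1, Pump rebuild@5.
Load per day: day 1: 11, day 2: 10, day 3: 5, day 4: 5, day 5: 1, day 6: 1, day 7: 1, day 8: 1, day 9: 0, day 10: 0.
Peak is 11.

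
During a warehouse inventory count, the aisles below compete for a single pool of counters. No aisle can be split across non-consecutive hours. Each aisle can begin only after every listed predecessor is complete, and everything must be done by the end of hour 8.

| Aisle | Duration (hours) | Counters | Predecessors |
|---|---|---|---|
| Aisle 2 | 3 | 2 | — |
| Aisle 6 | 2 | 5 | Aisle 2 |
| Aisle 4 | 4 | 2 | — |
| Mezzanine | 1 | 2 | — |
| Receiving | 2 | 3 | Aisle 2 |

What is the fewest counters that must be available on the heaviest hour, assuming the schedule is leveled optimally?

5

Early-start (Aisle 2@1, Aisle 6@4, Aisle 4@1, Mezzanine@1, Receiving@4) gives peak 10: h1:6  h2:4  h3:4  h4:10  h5:8  h6:0  h7:0  h8:0.
Shift Aisle 6→5, Mezzanine→4, Receiving→7.
Schedule Aisle 2@1, Aisle 6@5, Aisle 4@1, Mezzanine@4, Receiving@7: h1:4  h2:4  h3:4  h4:4  h5:5  h6:5  h7:3  h8:3 — peak 5.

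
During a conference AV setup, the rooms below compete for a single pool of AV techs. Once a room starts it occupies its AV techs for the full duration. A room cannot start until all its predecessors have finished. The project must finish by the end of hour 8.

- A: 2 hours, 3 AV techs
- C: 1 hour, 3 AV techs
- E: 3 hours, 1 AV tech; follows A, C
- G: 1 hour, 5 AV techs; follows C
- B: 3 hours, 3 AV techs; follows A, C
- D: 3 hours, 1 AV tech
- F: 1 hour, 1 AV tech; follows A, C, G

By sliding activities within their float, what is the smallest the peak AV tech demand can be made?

Early-start (A@1, C@1, E@3, G@2, B@3, D@1, F@3) gives peak 9: h1:7  h2:9  h3:6  h4:4  h5:4  h6:0  h7:0  h8:0.
Shift C→3, E→4, G→7, B→4, F→8.
Schedule A@1, C@3, E@4, G@7, B@4, D@1, F@8: h1:4  h2:4  h3:4  h4:4  h5:4  h6:4  h7:5  h8:1 — peak 5.

5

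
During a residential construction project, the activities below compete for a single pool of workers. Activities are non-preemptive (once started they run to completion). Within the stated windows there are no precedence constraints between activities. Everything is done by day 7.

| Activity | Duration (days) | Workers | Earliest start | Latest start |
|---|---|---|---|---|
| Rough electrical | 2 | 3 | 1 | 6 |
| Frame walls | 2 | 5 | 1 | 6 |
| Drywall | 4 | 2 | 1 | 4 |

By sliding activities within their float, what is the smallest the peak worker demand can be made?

Early-start (Rough electrical@1, Frame walls@1, Drywall@1) gives peak 10: d1:10  d2:10  d3:2  d4:2  d5:0  d6:0  d7:0.
Shift Frame walls→5.
Schedule Rough electrical@1, Frame walls@5, Drywall@1: d1:5  d2:5  d3:2  d4:2  d5:5  d6:5  d7:0 — peak 5.

5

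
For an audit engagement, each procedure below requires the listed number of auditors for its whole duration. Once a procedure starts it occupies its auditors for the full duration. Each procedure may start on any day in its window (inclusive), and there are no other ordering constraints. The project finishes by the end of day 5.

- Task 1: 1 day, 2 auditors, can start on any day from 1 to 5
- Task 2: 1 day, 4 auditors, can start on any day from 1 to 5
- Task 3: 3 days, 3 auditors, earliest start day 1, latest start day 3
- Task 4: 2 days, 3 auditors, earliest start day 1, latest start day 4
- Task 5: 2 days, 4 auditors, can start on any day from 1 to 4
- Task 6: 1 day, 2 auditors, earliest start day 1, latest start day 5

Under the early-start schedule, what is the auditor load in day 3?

3

At early start, day 3 has: Task 3.
Demand: 3 = 3.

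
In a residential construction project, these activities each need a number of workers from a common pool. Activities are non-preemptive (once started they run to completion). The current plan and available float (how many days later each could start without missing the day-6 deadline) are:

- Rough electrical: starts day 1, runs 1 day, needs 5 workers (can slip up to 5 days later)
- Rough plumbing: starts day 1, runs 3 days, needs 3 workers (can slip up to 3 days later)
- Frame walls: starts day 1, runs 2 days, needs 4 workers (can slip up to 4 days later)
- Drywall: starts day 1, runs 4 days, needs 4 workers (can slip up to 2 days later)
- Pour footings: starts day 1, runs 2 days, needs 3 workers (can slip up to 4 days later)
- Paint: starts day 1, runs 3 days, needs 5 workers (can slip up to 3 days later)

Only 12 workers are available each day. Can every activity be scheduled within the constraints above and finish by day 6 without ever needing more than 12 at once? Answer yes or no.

yes

Schedule Rough electrical@1, Rough plumbing@1, Frame walls@2, Drywall@3, Pour footings@1, Paint@4: d1:11  d2:10  d3:11  d4:9  d5:9  d6:9 — peak 11 ≤ 12.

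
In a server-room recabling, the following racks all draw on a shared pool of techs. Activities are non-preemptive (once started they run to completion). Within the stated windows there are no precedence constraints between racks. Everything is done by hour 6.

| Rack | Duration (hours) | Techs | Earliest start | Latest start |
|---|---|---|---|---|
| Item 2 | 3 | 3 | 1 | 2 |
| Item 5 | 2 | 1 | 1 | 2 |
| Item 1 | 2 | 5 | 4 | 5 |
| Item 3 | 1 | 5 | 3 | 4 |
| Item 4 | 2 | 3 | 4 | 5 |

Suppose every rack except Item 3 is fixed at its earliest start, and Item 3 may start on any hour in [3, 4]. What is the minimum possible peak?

8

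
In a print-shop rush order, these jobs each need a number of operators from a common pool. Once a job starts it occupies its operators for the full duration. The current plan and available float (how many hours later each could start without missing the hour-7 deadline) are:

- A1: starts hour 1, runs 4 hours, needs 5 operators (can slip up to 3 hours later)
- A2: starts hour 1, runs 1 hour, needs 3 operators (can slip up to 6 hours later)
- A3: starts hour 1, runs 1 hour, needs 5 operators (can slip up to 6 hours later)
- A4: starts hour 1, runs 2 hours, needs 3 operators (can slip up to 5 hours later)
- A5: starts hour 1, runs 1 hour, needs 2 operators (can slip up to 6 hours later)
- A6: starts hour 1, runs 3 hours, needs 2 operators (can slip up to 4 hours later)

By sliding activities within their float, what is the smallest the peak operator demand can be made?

7

Early-start (A1@1, A2@1, A3@1, A4@1, A5@1, A6@1) gives peak 20: h1:20  h2:10  h3:7  h4:5  h5:0  h6:0  h7:0.
Shift A2→5, A3→7, A4→5, A6→2.
Schedule A1@1, A2@5, A3@7, A4@5, A5@1, A6@2: h1:7  h2:7  h3:7  h4:7  h5:6  h6:3  h7:5 — peak 7.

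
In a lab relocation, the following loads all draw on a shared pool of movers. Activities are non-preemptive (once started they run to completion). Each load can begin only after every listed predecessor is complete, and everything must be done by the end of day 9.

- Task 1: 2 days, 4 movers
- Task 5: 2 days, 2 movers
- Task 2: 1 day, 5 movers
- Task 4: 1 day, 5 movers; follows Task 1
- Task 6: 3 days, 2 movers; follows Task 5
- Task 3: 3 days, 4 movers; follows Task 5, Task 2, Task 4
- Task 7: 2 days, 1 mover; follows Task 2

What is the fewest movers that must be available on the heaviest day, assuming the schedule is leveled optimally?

Early-start (Task 1@1, Task 5@1, Task 2@1, Task 4@3, Task 6@3, Task 3@4, Task 7@2) gives peak 11: d1:11  d2:7  d3:8  d4:6  d5:6  d6:4  d7:0  d8:0  d9:0.
Shift Task 2→3, Task 4→4, Task 6→5, Task 3→5, Task 7→8.
Schedule Task 1@1, Task 5@1, Task 2@3, Task 4@4, Task 6@5, Task 3@5, Task 7@8: d1:6  d2:6  d3:5  d4:5  d5:6  d6:6  d7:6  d8:1  d9:1 — peak 6.

6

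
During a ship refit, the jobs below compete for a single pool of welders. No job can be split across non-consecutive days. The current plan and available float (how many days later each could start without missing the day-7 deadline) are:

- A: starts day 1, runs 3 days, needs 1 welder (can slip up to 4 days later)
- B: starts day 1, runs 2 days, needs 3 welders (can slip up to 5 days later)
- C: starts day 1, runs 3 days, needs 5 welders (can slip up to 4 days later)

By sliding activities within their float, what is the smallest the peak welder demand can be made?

5

Early-start (A@1, B@1, C@1) gives peak 9: d1:9  d2:9  d3:6  d4:0  d5:0  d6:0  d7:0.
Shift C→4.
Schedule A@1, B@1, C@4: d1:4  d2:4  d3:1  d4:5  d5:5  d6:5  d7:0 — peak 5.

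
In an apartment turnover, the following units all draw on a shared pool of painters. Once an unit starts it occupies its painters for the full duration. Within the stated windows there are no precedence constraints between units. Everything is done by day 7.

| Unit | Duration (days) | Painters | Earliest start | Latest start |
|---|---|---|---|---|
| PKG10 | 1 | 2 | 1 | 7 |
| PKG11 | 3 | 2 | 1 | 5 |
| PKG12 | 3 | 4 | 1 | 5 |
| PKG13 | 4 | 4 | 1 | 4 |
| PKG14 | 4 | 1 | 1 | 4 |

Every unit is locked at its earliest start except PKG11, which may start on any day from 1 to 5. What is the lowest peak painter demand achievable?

11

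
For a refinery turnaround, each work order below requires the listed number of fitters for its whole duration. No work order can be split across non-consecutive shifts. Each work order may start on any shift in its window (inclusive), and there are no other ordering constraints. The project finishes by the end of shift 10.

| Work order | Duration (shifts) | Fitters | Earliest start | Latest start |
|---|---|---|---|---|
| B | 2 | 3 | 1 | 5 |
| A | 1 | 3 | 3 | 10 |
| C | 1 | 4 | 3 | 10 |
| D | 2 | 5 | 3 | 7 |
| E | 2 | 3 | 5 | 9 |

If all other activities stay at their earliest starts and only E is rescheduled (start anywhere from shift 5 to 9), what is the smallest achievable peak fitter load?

12

E@5: s1:3  s2:3  s3:12  s4:5  s5:3  s6:3  s7:0  s8:0  s9:0  s10:0 → peak 12
E@6: s1:3  s2:3  s3:12  s4:5  s5:0  s6:3  s7:3  s8:0  s9:0  s10:0 → peak 12
E@7: s1:3  s2:3  s3:12  s4:5  s5:0  s6:0  s7:3  s8:3  s9:0  s10:0 → peak 12
E@8: s1:3  s2:3  s3:12  s4:5  s5:0  s6:0  s7:0  s8:3  s9:3  s10:0 → peak 12
E@9: s1:3  s2:3  s3:12  s4:5  s5:0  s6:0  s7:0  s8:0  s9:3  s10:3 → peak 12
Best is E@5, peak 12.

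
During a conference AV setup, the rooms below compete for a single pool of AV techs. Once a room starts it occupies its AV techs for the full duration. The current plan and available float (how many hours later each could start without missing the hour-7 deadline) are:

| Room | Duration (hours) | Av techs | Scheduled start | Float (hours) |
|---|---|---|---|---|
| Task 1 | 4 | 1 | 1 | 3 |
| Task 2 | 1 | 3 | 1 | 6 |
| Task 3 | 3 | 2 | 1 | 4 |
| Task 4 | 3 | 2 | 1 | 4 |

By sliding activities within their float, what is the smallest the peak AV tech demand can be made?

3

Early-start (Task 1@1, Task 2@1, Task 3@1, Task 4@1) gives peak 8: h1:8  h2:5  h3:5  h4:1  h5:0  h6:0  h7:0.
Shift Task 2→7, Task 4→4.
Schedule Task 1@1, Task 2@7, Task 3@1, Task 4@4: h1:3  h2:3  h3:3  h4:3  h5:2  h6:2  h7:3 — peak 3.
Total AV tech-hours = 19 over 7 hours ⇒ peak ≥ ⌈19/7⌉ = 3, so 3 is optimal.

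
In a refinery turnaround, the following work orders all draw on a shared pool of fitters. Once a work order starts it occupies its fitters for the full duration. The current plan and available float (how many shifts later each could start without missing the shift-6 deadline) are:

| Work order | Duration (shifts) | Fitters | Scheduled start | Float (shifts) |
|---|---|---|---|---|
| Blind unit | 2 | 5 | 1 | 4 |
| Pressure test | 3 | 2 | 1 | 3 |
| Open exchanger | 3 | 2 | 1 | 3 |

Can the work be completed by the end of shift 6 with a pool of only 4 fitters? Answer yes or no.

The minimum achievable peak is 5; 4 < 5, so no feasible schedule stays within the cap.

no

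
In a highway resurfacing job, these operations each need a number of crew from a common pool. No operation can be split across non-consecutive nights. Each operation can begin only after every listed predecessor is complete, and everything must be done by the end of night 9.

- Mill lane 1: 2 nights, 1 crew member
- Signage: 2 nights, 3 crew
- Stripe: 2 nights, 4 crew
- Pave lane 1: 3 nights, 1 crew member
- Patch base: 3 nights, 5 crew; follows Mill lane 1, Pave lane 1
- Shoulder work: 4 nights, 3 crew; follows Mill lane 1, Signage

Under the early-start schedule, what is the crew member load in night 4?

8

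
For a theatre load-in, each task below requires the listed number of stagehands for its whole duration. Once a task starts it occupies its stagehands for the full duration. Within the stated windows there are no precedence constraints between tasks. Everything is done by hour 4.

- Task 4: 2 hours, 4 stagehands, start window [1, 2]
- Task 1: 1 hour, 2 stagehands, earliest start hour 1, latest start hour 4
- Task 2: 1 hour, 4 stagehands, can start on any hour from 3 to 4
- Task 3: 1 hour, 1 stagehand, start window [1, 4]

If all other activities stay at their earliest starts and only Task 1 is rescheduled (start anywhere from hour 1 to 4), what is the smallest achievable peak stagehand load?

5

Task 1@1: h1:7  h2:4  h3:4  h4:0 → peak 7
Task 1@2: h1:5  h2:6  h3:4  h4:0 → peak 6
Task 1@3: h1:5  h2:4  h3:6  h4:0 → peak 6
Task 1@4: h1:5  h2:4  h3:4  h4:2 → peak 5
Best is Task 1@4, peak 5.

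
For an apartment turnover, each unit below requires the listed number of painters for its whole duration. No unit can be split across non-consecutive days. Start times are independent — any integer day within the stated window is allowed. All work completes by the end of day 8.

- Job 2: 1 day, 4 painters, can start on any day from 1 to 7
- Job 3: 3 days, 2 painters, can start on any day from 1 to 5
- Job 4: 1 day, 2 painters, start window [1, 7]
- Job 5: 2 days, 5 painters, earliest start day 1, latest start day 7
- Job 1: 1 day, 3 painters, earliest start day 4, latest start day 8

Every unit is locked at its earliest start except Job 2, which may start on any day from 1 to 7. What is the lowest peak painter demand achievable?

9

Job 2@1: d1:13  d2:7  d3:2  d4:3  d5:0  d6:0  d7:0  d8:0 → peak 13
Job 2@2: d1:9  d2:11  d3:2  d4:3  d5:0  d6:0  d7:0  d8:0 → peak 11
Job 2@3: d1:9  d2:7  d3:6  d4:3  d5:0  d6:0  d7:0  d8:0 → peak 9
Job 2@4: d1:9  d2:7  d3:2  d4:7  d5:0  d6:0  d7:0  d8:0 → peak 9
Job 2@5: d1:9  d2:7  d3:2  d4:3  d5:4  d6:0  d7:0  d8:0 → peak 9
Job 2@6: d1:9  d2:7  d3:2  d4:3  d5:0  d6:4  d7:0  d8:0 → peak 9
Job 2@7: d1:9  d2:7  d3:2  d4:3  d5:0  d6:0  d7:4  d8:0 → peak 9
Best is Job 2@3, peak 9.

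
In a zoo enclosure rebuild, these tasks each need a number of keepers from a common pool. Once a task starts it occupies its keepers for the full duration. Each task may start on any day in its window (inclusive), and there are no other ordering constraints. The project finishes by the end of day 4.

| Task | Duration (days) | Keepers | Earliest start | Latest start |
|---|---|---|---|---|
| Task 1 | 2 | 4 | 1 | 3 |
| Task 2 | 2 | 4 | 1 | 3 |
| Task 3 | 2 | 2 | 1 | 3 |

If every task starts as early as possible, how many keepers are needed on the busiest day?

10

Early-start schedule: Task 1@1, Task 2@1, Task 3@1.
Load per day: day 1: 10, day 2: 10, day 3: 0, day 4: 0.
Peak is 10.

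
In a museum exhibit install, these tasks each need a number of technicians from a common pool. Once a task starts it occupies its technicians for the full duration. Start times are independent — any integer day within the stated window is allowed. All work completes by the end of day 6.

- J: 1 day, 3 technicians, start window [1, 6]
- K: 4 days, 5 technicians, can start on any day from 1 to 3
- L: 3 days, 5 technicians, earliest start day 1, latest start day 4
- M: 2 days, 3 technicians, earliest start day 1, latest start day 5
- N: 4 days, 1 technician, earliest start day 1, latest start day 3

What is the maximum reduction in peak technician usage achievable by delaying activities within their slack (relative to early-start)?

6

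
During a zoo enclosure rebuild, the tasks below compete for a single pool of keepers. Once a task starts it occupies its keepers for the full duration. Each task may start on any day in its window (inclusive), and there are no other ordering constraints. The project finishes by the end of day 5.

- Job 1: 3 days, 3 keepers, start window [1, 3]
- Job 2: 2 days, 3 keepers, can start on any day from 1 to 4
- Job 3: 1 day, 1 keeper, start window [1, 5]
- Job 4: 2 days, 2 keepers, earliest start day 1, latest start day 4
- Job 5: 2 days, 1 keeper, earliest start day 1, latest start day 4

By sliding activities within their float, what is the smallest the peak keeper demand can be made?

Early-start (Job 1@1, Job 2@1, Job 3@1, Job 4@1, Job 5@1) gives peak 10: d1:10  d2:9  d3:3  d4:0  d5:0.
Shift Job 2→4, Job 4→2, Job 5→4.
Schedule Job 1@1, Job 2@4, Job 3@1, Job 4@2, Job 5@4: d1:4  d2:5  d3:5  d4:4  d5:4 — peak 5.
Total keeper-days = 22 over 5 days ⇒ peak ≥ ⌈22/5⌉ = 5, so 5 is optimal.

5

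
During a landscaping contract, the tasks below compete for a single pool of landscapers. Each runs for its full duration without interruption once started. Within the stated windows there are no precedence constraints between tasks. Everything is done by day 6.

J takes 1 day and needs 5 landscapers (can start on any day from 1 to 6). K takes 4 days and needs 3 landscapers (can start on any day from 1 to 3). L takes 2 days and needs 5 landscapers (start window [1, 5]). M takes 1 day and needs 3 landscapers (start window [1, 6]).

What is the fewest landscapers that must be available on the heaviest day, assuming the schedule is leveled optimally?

8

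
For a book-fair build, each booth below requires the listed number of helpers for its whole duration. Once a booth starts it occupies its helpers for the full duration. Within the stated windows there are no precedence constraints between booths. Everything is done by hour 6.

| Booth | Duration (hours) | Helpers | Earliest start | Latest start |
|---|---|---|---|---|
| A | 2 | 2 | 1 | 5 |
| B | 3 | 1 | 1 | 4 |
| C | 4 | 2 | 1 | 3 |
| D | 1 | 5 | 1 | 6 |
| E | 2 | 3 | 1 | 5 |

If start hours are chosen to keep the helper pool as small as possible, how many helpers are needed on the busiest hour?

5

Early-start (A@1, B@1, C@1, D@1, E@1) gives peak 13: h1:13  h2:8  h3:3  h4:2  h5:0  h6:0.
Shift D→6, E→4.
Schedule A@1, B@1, C@1, D@6, E@4: h1:5  h2:5  h3:3  h4:5  h5:3  h6:5 — peak 5.
Total helper-hours = 26 over 6 hours ⇒ peak ≥ ⌈26/6⌉ = 5, so 5 is optimal.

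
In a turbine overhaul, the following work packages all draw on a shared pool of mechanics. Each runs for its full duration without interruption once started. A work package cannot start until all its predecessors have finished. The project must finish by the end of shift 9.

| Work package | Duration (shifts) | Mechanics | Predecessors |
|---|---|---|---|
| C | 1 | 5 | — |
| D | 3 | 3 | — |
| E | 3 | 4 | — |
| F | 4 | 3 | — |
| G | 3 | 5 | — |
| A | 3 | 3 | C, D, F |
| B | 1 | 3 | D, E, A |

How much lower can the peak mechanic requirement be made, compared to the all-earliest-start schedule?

12

Early-start peak: s1:20  s2:15  s3:15  s4:3  s5:3  s6:3  s7:3  s8:3  s9:0 ⇒ 20.
Leveled (C@1, D@1, E@4, F@2, G@7, A@6, B@9): s1:8  s2:6  s3:6  s4:7  s5:7  s6:7  s7:8  s8:8  s9:8 ⇒ 8.
Reduction 20 − 8 = 12.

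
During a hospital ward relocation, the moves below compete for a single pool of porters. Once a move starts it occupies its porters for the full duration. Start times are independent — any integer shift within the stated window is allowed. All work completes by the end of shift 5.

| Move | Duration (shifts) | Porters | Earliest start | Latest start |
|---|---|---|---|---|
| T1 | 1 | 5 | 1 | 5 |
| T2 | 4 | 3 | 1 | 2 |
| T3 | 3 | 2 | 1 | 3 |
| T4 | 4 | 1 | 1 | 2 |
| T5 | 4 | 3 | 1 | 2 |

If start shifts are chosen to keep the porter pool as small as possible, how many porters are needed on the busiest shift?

Early-start (T1@1, T2@1, T3@1, T4@1, T5@1) gives peak 14: s1:14  s2:9  s3:9  s4:7  s5:0.
Shift T3→2, T5→2.
Schedule T1@1, T2@1, T3@2, T4@1, T5@2: s1:9  s2:9  s3:9  s4:9  s5:3 — peak 9.

9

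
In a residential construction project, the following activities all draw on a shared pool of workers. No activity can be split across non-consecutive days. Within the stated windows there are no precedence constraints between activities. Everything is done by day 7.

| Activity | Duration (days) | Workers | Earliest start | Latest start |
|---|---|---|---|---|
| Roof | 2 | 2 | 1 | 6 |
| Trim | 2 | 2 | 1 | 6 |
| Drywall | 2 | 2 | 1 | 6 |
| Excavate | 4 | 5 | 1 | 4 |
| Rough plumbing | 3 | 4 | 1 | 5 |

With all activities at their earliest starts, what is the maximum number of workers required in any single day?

Early-start schedule: Roof@1, Trim@1, Drywall@1, Excavate@1, Rough plumbing@1.
Load per day: day 1: 15, day 2: 15, day 3: 9, day 4: 5, day 5: 0, day 6: 0, day 7: 0.
Peak is 15.

15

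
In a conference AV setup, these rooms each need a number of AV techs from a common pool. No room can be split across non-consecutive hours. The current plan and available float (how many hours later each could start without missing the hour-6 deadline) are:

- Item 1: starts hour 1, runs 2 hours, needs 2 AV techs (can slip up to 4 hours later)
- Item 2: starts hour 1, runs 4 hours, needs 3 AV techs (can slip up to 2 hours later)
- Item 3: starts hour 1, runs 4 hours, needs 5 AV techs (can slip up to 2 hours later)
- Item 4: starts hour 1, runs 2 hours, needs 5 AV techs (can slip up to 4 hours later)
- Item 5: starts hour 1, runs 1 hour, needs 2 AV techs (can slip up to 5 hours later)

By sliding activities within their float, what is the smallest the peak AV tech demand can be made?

Early-start (Item 1@1, Item 2@1, Item 3@1, Item 4@1, Item 5@1) gives peak 17: h1:17  h2:15  h3:8  h4:8  h5:0  h6:0.
Shift Item 2→3, Item 4→5.
Schedule Item 1@1, Item 2@3, Item 3@1, Item 4@5, Item 5@1: h1:9  h2:7  h3:8  h4:8  h5:8  h6:8 — peak 9.

9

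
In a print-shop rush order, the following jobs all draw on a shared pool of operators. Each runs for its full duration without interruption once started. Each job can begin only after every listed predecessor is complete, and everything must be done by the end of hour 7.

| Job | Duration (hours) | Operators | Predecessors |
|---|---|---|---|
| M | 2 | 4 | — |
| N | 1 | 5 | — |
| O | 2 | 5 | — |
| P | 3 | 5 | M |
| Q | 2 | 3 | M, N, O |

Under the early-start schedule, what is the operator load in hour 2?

At early start, hour 2 has: M, O.
Demand: 4 + 5 = 9.

9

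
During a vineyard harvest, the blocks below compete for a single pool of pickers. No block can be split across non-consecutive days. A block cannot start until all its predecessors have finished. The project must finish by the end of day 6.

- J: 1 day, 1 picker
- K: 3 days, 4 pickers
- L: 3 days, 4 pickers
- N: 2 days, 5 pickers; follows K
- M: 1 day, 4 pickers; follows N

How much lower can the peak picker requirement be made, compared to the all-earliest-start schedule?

Early-start peak: d1:9  d2:8  d3:8  d4:5  d5:5  d6:4 ⇒ 9.
Leveled (J@4, K@1, L@1, N@4, M@6): d1:8  d2:8  d3:8  d4:6  d5:5  d6:4 ⇒ 8.
Reduction 9 − 8 = 1.

1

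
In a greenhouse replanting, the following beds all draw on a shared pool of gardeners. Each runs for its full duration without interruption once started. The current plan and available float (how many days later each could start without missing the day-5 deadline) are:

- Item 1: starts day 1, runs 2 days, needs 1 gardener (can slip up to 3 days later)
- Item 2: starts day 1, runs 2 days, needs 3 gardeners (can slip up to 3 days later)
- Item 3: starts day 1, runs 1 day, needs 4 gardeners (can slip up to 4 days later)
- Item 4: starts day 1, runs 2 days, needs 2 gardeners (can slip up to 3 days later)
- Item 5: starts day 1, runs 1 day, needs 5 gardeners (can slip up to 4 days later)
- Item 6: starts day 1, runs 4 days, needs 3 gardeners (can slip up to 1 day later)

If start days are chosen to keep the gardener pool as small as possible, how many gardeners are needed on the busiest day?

Early-start (Item 1@1, Item 2@1, Item 3@1, Item 4@1, Item 5@1, Item 6@1) gives peak 18: d1:18  d2:9  d3:3  d4:3  d5:0.
Shift Item 3→3, Item 4→4, Item 5→5.
Schedule Item 1@1, Item 2@1, Item 3@3, Item 4@4, Item 5@5, Item 6@1: d1:7  d2:7  d3:7  d4:5  d5:7 — peak 7.
Total gardener-days = 33 over 5 days ⇒ peak ≥ ⌈33/5⌉ = 7, so 7 is optimal.

7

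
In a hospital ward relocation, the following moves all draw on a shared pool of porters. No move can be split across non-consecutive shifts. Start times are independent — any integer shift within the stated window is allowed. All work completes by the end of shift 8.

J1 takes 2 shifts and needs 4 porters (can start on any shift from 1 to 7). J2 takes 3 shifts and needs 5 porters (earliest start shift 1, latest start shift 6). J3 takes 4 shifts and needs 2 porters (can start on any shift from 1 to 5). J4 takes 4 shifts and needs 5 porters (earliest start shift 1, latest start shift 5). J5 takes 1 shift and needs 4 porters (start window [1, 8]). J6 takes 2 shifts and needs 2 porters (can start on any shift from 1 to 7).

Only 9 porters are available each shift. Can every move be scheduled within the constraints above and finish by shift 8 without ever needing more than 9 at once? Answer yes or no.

yes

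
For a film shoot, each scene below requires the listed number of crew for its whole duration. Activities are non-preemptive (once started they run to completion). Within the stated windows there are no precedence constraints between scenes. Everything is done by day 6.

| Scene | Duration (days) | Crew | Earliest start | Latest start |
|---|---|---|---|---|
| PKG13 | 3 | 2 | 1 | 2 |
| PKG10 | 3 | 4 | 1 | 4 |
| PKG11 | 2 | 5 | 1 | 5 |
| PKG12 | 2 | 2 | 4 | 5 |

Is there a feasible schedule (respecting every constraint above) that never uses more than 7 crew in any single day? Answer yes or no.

Schedule PKG13@1, PKG10@1, PKG11@4, PKG12@4: d1:6  d2:6  d3:6  d4:7  d5:7  d6:0 — peak 7 ≤ 7.

yes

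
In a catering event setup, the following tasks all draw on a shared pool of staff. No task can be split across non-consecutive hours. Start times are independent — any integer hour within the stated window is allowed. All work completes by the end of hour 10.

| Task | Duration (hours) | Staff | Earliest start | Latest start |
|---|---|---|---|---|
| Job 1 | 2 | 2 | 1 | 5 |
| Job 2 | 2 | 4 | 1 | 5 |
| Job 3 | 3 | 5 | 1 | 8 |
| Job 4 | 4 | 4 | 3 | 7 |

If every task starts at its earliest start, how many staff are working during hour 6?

4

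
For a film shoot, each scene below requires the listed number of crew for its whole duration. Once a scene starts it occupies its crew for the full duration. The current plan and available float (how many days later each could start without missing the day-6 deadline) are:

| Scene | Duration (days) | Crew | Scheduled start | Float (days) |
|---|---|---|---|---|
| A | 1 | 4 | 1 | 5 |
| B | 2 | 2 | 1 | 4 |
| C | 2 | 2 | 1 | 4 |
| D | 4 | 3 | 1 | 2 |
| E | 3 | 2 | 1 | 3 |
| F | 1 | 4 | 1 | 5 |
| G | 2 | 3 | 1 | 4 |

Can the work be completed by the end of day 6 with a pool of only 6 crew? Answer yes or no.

Total crew member-days = 40; over 6 days the average is 40/6 > 6, so some day must exceed 6.

no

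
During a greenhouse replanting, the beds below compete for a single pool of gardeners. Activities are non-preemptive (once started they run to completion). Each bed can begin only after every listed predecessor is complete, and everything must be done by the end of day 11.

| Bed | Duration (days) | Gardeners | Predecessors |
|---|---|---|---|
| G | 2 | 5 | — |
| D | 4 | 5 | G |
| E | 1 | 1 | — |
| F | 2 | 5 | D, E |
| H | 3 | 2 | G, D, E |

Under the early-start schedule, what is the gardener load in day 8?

At early start, day 8 has: F, H.
Demand: 5 + 2 = 7.

7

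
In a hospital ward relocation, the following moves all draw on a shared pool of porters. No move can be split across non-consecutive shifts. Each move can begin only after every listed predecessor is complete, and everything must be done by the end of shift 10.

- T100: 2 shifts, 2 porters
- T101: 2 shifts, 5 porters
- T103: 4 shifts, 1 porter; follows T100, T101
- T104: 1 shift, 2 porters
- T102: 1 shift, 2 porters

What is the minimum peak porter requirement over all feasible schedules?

Early-start (T100@1, T101@1, T103@3, T104@1, T102@1) gives peak 11: s1:11  s2:7  s3:1  s4:1  s5:1  s6:1  s7:0  s8:0  s9:0  s10:0.
Shift T101→3, T103→5, T102→2.
Schedule T100@1, T101@3, T103@5, T104@1, T102@2: s1:4  s2:4  s3:5  s4:5  s5:1  s6:1  s7:1  s8:1  s9:0  s10:0 — peak 5.

5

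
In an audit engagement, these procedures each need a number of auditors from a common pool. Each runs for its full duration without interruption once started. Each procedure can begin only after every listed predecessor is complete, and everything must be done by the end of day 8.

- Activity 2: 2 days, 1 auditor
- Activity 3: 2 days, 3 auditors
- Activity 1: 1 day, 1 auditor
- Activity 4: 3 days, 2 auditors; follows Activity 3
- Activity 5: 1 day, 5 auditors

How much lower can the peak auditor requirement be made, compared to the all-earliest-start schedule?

5

Early-start peak: d1:10  d2:4  d3:2  d4:2  d5:2  d6:0  d7:0  d8:0 ⇒ 10.
Leveled (Activity 2@1, Activity 3@1, Activity 1@1, Activity 4@3, Activity 5@6): d1:5  d2:4  d3:2  d4:2  d5:2  d6:5  d7:0  d8:0 ⇒ 5.
Reduction 10 − 5 = 5.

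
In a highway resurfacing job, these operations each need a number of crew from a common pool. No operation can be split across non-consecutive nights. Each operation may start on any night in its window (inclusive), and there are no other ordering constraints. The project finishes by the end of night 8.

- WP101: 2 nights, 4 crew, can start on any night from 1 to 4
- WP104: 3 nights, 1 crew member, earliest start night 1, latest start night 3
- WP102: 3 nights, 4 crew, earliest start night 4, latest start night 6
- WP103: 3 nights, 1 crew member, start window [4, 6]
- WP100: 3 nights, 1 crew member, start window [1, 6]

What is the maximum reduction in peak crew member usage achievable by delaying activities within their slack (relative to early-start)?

Early-start peak: n1:6  n2:6  n3:2  n4:5  n5:5  n6:5  n7:0  n8:0 ⇒ 6.
Leveled (WP101@1, WP104@1, WP102@4, WP103@6, WP100@3): n1:5  n2:5  n3:2  n4:5  n5:5  n6:5  n7:1  n8:1 ⇒ 5.
Reduction 6 − 5 = 1.

1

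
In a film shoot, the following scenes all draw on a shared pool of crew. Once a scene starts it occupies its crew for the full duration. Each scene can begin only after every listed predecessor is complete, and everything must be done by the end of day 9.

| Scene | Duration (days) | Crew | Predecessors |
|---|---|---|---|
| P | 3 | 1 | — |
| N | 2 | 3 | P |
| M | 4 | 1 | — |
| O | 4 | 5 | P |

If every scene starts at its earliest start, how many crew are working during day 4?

At early start, day 4 has: N, M, O.
Demand: 3 + 1 + 5 = 9.

9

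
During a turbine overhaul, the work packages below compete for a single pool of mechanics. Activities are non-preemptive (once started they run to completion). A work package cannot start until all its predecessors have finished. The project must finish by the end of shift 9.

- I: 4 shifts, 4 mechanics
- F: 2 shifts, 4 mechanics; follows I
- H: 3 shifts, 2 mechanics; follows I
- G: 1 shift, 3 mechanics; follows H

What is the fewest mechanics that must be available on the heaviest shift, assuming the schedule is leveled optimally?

Schedule I@1, F@5, H@5, G@8: s1:4  s2:4  s3:4  s4:4  s5:6  s6:6  s7:2  s8:3  s9:0 — peak 6.
No arrangement of the 15 feasible schedules does better.

6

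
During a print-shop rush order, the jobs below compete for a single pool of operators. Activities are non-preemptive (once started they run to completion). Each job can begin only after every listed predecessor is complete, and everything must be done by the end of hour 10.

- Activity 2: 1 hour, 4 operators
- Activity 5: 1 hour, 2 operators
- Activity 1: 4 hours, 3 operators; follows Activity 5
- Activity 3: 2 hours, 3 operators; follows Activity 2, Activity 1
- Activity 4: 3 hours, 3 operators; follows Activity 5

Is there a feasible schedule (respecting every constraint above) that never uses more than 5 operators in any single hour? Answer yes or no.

The minimum achievable peak is 6; 5 < 6, so no feasible schedule stays within the cap.

no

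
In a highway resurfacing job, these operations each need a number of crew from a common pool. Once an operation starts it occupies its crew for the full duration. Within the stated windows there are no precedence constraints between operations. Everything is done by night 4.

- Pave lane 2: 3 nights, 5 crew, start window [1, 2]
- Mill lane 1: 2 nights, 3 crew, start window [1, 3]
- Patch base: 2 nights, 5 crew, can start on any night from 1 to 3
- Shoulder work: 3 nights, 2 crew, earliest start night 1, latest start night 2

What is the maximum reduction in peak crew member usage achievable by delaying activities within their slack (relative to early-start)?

Early-start peak: n1:15  n2:15  n3:7  n4:0 ⇒ 15.
Leveled (Pave lane 2@1, Mill lane 1@1, Patch base@3, Shoulder work@1): n1:10  n2:10  n3:12  n4:5 ⇒ 12.
Reduction 15 − 12 = 3.

3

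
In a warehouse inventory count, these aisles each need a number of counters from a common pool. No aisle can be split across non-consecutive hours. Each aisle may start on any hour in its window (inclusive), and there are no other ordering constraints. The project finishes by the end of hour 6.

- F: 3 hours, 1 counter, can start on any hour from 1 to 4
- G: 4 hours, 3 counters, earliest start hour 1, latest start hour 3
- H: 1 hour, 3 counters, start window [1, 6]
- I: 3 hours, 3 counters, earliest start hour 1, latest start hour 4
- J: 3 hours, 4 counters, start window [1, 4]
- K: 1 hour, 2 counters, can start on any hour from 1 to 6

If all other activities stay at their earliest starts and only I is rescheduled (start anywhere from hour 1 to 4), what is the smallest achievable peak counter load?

I@1: h1:16  h2:11  h3:11  h4:3  h5:0  h6:0 → peak 16
I@2: h1:13  h2:11  h3:11  h4:6  h5:0  h6:0 → peak 13
I@3: h1:13  h2:8  h3:11  h4:6  h5:3  h6:0 → peak 13
I@4: h1:13  h2:8  h3:8  h4:6  h5:3  h6:3 → peak 13
Best is I@2, peak 13.

13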